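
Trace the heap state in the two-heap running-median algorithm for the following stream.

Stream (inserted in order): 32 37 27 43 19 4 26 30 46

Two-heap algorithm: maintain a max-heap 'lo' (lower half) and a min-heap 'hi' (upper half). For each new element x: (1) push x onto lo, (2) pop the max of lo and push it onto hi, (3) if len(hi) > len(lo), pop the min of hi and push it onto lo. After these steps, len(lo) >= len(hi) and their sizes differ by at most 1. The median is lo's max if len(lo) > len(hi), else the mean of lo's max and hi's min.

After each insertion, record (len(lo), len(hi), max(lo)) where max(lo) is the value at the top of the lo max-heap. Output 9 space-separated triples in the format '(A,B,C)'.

Step 1: insert 32 -> lo=[32] hi=[] -> (len(lo)=1, len(hi)=0, max(lo)=32)
Step 2: insert 37 -> lo=[32] hi=[37] -> (len(lo)=1, len(hi)=1, max(lo)=32)
Step 3: insert 27 -> lo=[27, 32] hi=[37] -> (len(lo)=2, len(hi)=1, max(lo)=32)
Step 4: insert 43 -> lo=[27, 32] hi=[37, 43] -> (len(lo)=2, len(hi)=2, max(lo)=32)
Step 5: insert 19 -> lo=[19, 27, 32] hi=[37, 43] -> (len(lo)=3, len(hi)=2, max(lo)=32)
Step 6: insert 4 -> lo=[4, 19, 27] hi=[32, 37, 43] -> (len(lo)=3, len(hi)=3, max(lo)=27)
Step 7: insert 26 -> lo=[4, 19, 26, 27] hi=[32, 37, 43] -> (len(lo)=4, len(hi)=3, max(lo)=27)
Step 8: insert 30 -> lo=[4, 19, 26, 27] hi=[30, 32, 37, 43] -> (len(lo)=4, len(hi)=4, max(lo)=27)
Step 9: insert 46 -> lo=[4, 19, 26, 27, 30] hi=[32, 37, 43, 46] -> (len(lo)=5, len(hi)=4, max(lo)=30)

Answer: (1,0,32) (1,1,32) (2,1,32) (2,2,32) (3,2,32) (3,3,27) (4,3,27) (4,4,27) (5,4,30)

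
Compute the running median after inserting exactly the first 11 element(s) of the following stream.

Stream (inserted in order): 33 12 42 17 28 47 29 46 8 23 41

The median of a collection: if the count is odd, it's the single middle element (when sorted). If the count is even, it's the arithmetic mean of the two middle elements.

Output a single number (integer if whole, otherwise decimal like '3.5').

Step 1: insert 33 -> lo=[33] (size 1, max 33) hi=[] (size 0) -> median=33
Step 2: insert 12 -> lo=[12] (size 1, max 12) hi=[33] (size 1, min 33) -> median=22.5
Step 3: insert 42 -> lo=[12, 33] (size 2, max 33) hi=[42] (size 1, min 42) -> median=33
Step 4: insert 17 -> lo=[12, 17] (size 2, max 17) hi=[33, 42] (size 2, min 33) -> median=25
Step 5: insert 28 -> lo=[12, 17, 28] (size 3, max 28) hi=[33, 42] (size 2, min 33) -> median=28
Step 6: insert 47 -> lo=[12, 17, 28] (size 3, max 28) hi=[33, 42, 47] (size 3, min 33) -> median=30.5
Step 7: insert 29 -> lo=[12, 17, 28, 29] (size 4, max 29) hi=[33, 42, 47] (size 3, min 33) -> median=29
Step 8: insert 46 -> lo=[12, 17, 28, 29] (size 4, max 29) hi=[33, 42, 46, 47] (size 4, min 33) -> median=31
Step 9: insert 8 -> lo=[8, 12, 17, 28, 29] (size 5, max 29) hi=[33, 42, 46, 47] (size 4, min 33) -> median=29
Step 10: insert 23 -> lo=[8, 12, 17, 23, 28] (size 5, max 28) hi=[29, 33, 42, 46, 47] (size 5, min 29) -> median=28.5
Step 11: insert 41 -> lo=[8, 12, 17, 23, 28, 29] (size 6, max 29) hi=[33, 41, 42, 46, 47] (size 5, min 33) -> median=29

Answer: 29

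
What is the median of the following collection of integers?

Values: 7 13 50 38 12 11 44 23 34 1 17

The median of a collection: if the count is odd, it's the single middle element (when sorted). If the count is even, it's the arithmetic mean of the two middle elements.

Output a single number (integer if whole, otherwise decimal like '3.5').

Step 1: insert 7 -> lo=[7] (size 1, max 7) hi=[] (size 0) -> median=7
Step 2: insert 13 -> lo=[7] (size 1, max 7) hi=[13] (size 1, min 13) -> median=10
Step 3: insert 50 -> lo=[7, 13] (size 2, max 13) hi=[50] (size 1, min 50) -> median=13
Step 4: insert 38 -> lo=[7, 13] (size 2, max 13) hi=[38, 50] (size 2, min 38) -> median=25.5
Step 5: insert 12 -> lo=[7, 12, 13] (size 3, max 13) hi=[38, 50] (size 2, min 38) -> median=13
Step 6: insert 11 -> lo=[7, 11, 12] (size 3, max 12) hi=[13, 38, 50] (size 3, min 13) -> median=12.5
Step 7: insert 44 -> lo=[7, 11, 12, 13] (size 4, max 13) hi=[38, 44, 50] (size 3, min 38) -> median=13
Step 8: insert 23 -> lo=[7, 11, 12, 13] (size 4, max 13) hi=[23, 38, 44, 50] (size 4, min 23) -> median=18
Step 9: insert 34 -> lo=[7, 11, 12, 13, 23] (size 5, max 23) hi=[34, 38, 44, 50] (size 4, min 34) -> median=23
Step 10: insert 1 -> lo=[1, 7, 11, 12, 13] (size 5, max 13) hi=[23, 34, 38, 44, 50] (size 5, min 23) -> median=18
Step 11: insert 17 -> lo=[1, 7, 11, 12, 13, 17] (size 6, max 17) hi=[23, 34, 38, 44, 50] (size 5, min 23) -> median=17

Answer: 17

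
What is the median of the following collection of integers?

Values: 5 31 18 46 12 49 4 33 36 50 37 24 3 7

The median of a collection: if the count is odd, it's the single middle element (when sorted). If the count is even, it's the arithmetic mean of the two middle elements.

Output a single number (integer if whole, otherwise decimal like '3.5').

Answer: 27.5

Derivation:
Step 1: insert 5 -> lo=[5] (size 1, max 5) hi=[] (size 0) -> median=5
Step 2: insert 31 -> lo=[5] (size 1, max 5) hi=[31] (size 1, min 31) -> median=18
Step 3: insert 18 -> lo=[5, 18] (size 2, max 18) hi=[31] (size 1, min 31) -> median=18
Step 4: insert 46 -> lo=[5, 18] (size 2, max 18) hi=[31, 46] (size 2, min 31) -> median=24.5
Step 5: insert 12 -> lo=[5, 12, 18] (size 3, max 18) hi=[31, 46] (size 2, min 31) -> median=18
Step 6: insert 49 -> lo=[5, 12, 18] (size 3, max 18) hi=[31, 46, 49] (size 3, min 31) -> median=24.5
Step 7: insert 4 -> lo=[4, 5, 12, 18] (size 4, max 18) hi=[31, 46, 49] (size 3, min 31) -> median=18
Step 8: insert 33 -> lo=[4, 5, 12, 18] (size 4, max 18) hi=[31, 33, 46, 49] (size 4, min 31) -> median=24.5
Step 9: insert 36 -> lo=[4, 5, 12, 18, 31] (size 5, max 31) hi=[33, 36, 46, 49] (size 4, min 33) -> median=31
Step 10: insert 50 -> lo=[4, 5, 12, 18, 31] (size 5, max 31) hi=[33, 36, 46, 49, 50] (size 5, min 33) -> median=32
Step 11: insert 37 -> lo=[4, 5, 12, 18, 31, 33] (size 6, max 33) hi=[36, 37, 46, 49, 50] (size 5, min 36) -> median=33
Step 12: insert 24 -> lo=[4, 5, 12, 18, 24, 31] (size 6, max 31) hi=[33, 36, 37, 46, 49, 50] (size 6, min 33) -> median=32
Step 13: insert 3 -> lo=[3, 4, 5, 12, 18, 24, 31] (size 7, max 31) hi=[33, 36, 37, 46, 49, 50] (size 6, min 33) -> median=31
Step 14: insert 7 -> lo=[3, 4, 5, 7, 12, 18, 24] (size 7, max 24) hi=[31, 33, 36, 37, 46, 49, 50] (size 7, min 31) -> median=27.5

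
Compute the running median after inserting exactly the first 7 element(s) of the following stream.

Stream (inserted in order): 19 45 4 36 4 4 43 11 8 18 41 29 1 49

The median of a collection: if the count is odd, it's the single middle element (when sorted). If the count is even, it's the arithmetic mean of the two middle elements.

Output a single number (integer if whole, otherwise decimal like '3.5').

Step 1: insert 19 -> lo=[19] (size 1, max 19) hi=[] (size 0) -> median=19
Step 2: insert 45 -> lo=[19] (size 1, max 19) hi=[45] (size 1, min 45) -> median=32
Step 3: insert 4 -> lo=[4, 19] (size 2, max 19) hi=[45] (size 1, min 45) -> median=19
Step 4: insert 36 -> lo=[4, 19] (size 2, max 19) hi=[36, 45] (size 2, min 36) -> median=27.5
Step 5: insert 4 -> lo=[4, 4, 19] (size 3, max 19) hi=[36, 45] (size 2, min 36) -> median=19
Step 6: insert 4 -> lo=[4, 4, 4] (size 3, max 4) hi=[19, 36, 45] (size 3, min 19) -> median=11.5
Step 7: insert 43 -> lo=[4, 4, 4, 19] (size 4, max 19) hi=[36, 43, 45] (size 3, min 36) -> median=19

Answer: 19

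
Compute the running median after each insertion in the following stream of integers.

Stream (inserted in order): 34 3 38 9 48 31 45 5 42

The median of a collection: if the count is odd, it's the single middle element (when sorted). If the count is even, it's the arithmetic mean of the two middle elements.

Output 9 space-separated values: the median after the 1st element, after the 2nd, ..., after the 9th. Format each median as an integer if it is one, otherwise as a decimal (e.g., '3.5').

Answer: 34 18.5 34 21.5 34 32.5 34 32.5 34

Derivation:
Step 1: insert 34 -> lo=[34] (size 1, max 34) hi=[] (size 0) -> median=34
Step 2: insert 3 -> lo=[3] (size 1, max 3) hi=[34] (size 1, min 34) -> median=18.5
Step 3: insert 38 -> lo=[3, 34] (size 2, max 34) hi=[38] (size 1, min 38) -> median=34
Step 4: insert 9 -> lo=[3, 9] (size 2, max 9) hi=[34, 38] (size 2, min 34) -> median=21.5
Step 5: insert 48 -> lo=[3, 9, 34] (size 3, max 34) hi=[38, 48] (size 2, min 38) -> median=34
Step 6: insert 31 -> lo=[3, 9, 31] (size 3, max 31) hi=[34, 38, 48] (size 3, min 34) -> median=32.5
Step 7: insert 45 -> lo=[3, 9, 31, 34] (size 4, max 34) hi=[38, 45, 48] (size 3, min 38) -> median=34
Step 8: insert 5 -> lo=[3, 5, 9, 31] (size 4, max 31) hi=[34, 38, 45, 48] (size 4, min 34) -> median=32.5
Step 9: insert 42 -> lo=[3, 5, 9, 31, 34] (size 5, max 34) hi=[38, 42, 45, 48] (size 4, min 38) -> median=34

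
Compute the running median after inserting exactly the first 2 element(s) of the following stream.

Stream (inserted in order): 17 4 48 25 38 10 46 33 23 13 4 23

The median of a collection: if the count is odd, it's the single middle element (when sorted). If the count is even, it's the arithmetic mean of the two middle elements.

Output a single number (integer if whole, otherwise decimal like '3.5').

Answer: 10.5

Derivation:
Step 1: insert 17 -> lo=[17] (size 1, max 17) hi=[] (size 0) -> median=17
Step 2: insert 4 -> lo=[4] (size 1, max 4) hi=[17] (size 1, min 17) -> median=10.5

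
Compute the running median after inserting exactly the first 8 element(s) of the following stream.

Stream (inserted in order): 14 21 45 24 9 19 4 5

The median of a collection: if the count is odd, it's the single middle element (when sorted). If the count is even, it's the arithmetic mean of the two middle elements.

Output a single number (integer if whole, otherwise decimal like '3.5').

Step 1: insert 14 -> lo=[14] (size 1, max 14) hi=[] (size 0) -> median=14
Step 2: insert 21 -> lo=[14] (size 1, max 14) hi=[21] (size 1, min 21) -> median=17.5
Step 3: insert 45 -> lo=[14, 21] (size 2, max 21) hi=[45] (size 1, min 45) -> median=21
Step 4: insert 24 -> lo=[14, 21] (size 2, max 21) hi=[24, 45] (size 2, min 24) -> median=22.5
Step 5: insert 9 -> lo=[9, 14, 21] (size 3, max 21) hi=[24, 45] (size 2, min 24) -> median=21
Step 6: insert 19 -> lo=[9, 14, 19] (size 3, max 19) hi=[21, 24, 45] (size 3, min 21) -> median=20
Step 7: insert 4 -> lo=[4, 9, 14, 19] (size 4, max 19) hi=[21, 24, 45] (size 3, min 21) -> median=19
Step 8: insert 5 -> lo=[4, 5, 9, 14] (size 4, max 14) hi=[19, 21, 24, 45] (size 4, min 19) -> median=16.5

Answer: 16.5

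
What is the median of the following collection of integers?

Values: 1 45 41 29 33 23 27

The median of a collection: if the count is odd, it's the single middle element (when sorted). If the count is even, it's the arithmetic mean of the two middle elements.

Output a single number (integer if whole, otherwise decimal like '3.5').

Step 1: insert 1 -> lo=[1] (size 1, max 1) hi=[] (size 0) -> median=1
Step 2: insert 45 -> lo=[1] (size 1, max 1) hi=[45] (size 1, min 45) -> median=23
Step 3: insert 41 -> lo=[1, 41] (size 2, max 41) hi=[45] (size 1, min 45) -> median=41
Step 4: insert 29 -> lo=[1, 29] (size 2, max 29) hi=[41, 45] (size 2, min 41) -> median=35
Step 5: insert 33 -> lo=[1, 29, 33] (size 3, max 33) hi=[41, 45] (size 2, min 41) -> median=33
Step 6: insert 23 -> lo=[1, 23, 29] (size 3, max 29) hi=[33, 41, 45] (size 3, min 33) -> median=31
Step 7: insert 27 -> lo=[1, 23, 27, 29] (size 4, max 29) hi=[33, 41, 45] (size 3, min 33) -> median=29

Answer: 29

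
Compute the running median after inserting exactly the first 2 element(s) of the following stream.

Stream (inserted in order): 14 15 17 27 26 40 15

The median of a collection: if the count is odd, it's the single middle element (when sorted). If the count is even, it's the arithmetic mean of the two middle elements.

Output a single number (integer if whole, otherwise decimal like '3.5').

Answer: 14.5

Derivation:
Step 1: insert 14 -> lo=[14] (size 1, max 14) hi=[] (size 0) -> median=14
Step 2: insert 15 -> lo=[14] (size 1, max 14) hi=[15] (size 1, min 15) -> median=14.5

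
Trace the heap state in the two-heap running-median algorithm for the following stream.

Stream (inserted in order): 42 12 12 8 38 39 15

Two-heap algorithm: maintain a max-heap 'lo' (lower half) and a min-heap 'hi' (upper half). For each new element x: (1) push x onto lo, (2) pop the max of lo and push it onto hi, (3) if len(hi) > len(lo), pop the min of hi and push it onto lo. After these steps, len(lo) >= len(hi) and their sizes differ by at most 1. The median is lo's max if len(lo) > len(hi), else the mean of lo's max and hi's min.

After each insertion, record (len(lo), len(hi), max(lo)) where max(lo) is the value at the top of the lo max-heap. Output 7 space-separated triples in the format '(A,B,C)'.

Step 1: insert 42 -> lo=[42] hi=[] -> (len(lo)=1, len(hi)=0, max(lo)=42)
Step 2: insert 12 -> lo=[12] hi=[42] -> (len(lo)=1, len(hi)=1, max(lo)=12)
Step 3: insert 12 -> lo=[12, 12] hi=[42] -> (len(lo)=2, len(hi)=1, max(lo)=12)
Step 4: insert 8 -> lo=[8, 12] hi=[12, 42] -> (len(lo)=2, len(hi)=2, max(lo)=12)
Step 5: insert 38 -> lo=[8, 12, 12] hi=[38, 42] -> (len(lo)=3, len(hi)=2, max(lo)=12)
Step 6: insert 39 -> lo=[8, 12, 12] hi=[38, 39, 42] -> (len(lo)=3, len(hi)=3, max(lo)=12)
Step 7: insert 15 -> lo=[8, 12, 12, 15] hi=[38, 39, 42] -> (len(lo)=4, len(hi)=3, max(lo)=15)

Answer: (1,0,42) (1,1,12) (2,1,12) (2,2,12) (3,2,12) (3,3,12) (4,3,15)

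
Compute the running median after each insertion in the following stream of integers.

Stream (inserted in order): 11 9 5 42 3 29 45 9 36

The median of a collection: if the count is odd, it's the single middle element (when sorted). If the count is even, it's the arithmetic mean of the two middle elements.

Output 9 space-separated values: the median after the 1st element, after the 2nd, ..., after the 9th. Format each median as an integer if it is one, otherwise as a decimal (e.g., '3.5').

Step 1: insert 11 -> lo=[11] (size 1, max 11) hi=[] (size 0) -> median=11
Step 2: insert 9 -> lo=[9] (size 1, max 9) hi=[11] (size 1, min 11) -> median=10
Step 3: insert 5 -> lo=[5, 9] (size 2, max 9) hi=[11] (size 1, min 11) -> median=9
Step 4: insert 42 -> lo=[5, 9] (size 2, max 9) hi=[11, 42] (size 2, min 11) -> median=10
Step 5: insert 3 -> lo=[3, 5, 9] (size 3, max 9) hi=[11, 42] (size 2, min 11) -> median=9
Step 6: insert 29 -> lo=[3, 5, 9] (size 3, max 9) hi=[11, 29, 42] (size 3, min 11) -> median=10
Step 7: insert 45 -> lo=[3, 5, 9, 11] (size 4, max 11) hi=[29, 42, 45] (size 3, min 29) -> median=11
Step 8: insert 9 -> lo=[3, 5, 9, 9] (size 4, max 9) hi=[11, 29, 42, 45] (size 4, min 11) -> median=10
Step 9: insert 36 -> lo=[3, 5, 9, 9, 11] (size 5, max 11) hi=[29, 36, 42, 45] (size 4, min 29) -> median=11

Answer: 11 10 9 10 9 10 11 10 11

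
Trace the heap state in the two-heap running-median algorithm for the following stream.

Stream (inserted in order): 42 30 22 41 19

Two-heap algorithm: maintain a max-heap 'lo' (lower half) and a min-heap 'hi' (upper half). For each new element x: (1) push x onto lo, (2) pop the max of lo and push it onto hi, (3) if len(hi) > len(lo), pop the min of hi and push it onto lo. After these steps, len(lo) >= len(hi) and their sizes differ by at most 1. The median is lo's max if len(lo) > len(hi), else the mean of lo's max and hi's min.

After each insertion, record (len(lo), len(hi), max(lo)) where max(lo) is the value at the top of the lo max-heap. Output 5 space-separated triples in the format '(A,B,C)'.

Answer: (1,0,42) (1,1,30) (2,1,30) (2,2,30) (3,2,30)

Derivation:
Step 1: insert 42 -> lo=[42] hi=[] -> (len(lo)=1, len(hi)=0, max(lo)=42)
Step 2: insert 30 -> lo=[30] hi=[42] -> (len(lo)=1, len(hi)=1, max(lo)=30)
Step 3: insert 22 -> lo=[22, 30] hi=[42] -> (len(lo)=2, len(hi)=1, max(lo)=30)
Step 4: insert 41 -> lo=[22, 30] hi=[41, 42] -> (len(lo)=2, len(hi)=2, max(lo)=30)
Step 5: insert 19 -> lo=[19, 22, 30] hi=[41, 42] -> (len(lo)=3, len(hi)=2, max(lo)=30)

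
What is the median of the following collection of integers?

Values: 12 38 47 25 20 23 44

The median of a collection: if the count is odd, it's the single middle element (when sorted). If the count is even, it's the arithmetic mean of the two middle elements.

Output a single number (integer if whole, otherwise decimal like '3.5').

Step 1: insert 12 -> lo=[12] (size 1, max 12) hi=[] (size 0) -> median=12
Step 2: insert 38 -> lo=[12] (size 1, max 12) hi=[38] (size 1, min 38) -> median=25
Step 3: insert 47 -> lo=[12, 38] (size 2, max 38) hi=[47] (size 1, min 47) -> median=38
Step 4: insert 25 -> lo=[12, 25] (size 2, max 25) hi=[38, 47] (size 2, min 38) -> median=31.5
Step 5: insert 20 -> lo=[12, 20, 25] (size 3, max 25) hi=[38, 47] (size 2, min 38) -> median=25
Step 6: insert 23 -> lo=[12, 20, 23] (size 3, max 23) hi=[25, 38, 47] (size 3, min 25) -> median=24
Step 7: insert 44 -> lo=[12, 20, 23, 25] (size 4, max 25) hi=[38, 44, 47] (size 3, min 38) -> median=25

Answer: 25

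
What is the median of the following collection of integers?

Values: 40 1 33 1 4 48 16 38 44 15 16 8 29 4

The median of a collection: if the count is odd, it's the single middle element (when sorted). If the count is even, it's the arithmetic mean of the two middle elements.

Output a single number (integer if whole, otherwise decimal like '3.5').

Answer: 16

Derivation:
Step 1: insert 40 -> lo=[40] (size 1, max 40) hi=[] (size 0) -> median=40
Step 2: insert 1 -> lo=[1] (size 1, max 1) hi=[40] (size 1, min 40) -> median=20.5
Step 3: insert 33 -> lo=[1, 33] (size 2, max 33) hi=[40] (size 1, min 40) -> median=33
Step 4: insert 1 -> lo=[1, 1] (size 2, max 1) hi=[33, 40] (size 2, min 33) -> median=17
Step 5: insert 4 -> lo=[1, 1, 4] (size 3, max 4) hi=[33, 40] (size 2, min 33) -> median=4
Step 6: insert 48 -> lo=[1, 1, 4] (size 3, max 4) hi=[33, 40, 48] (size 3, min 33) -> median=18.5
Step 7: insert 16 -> lo=[1, 1, 4, 16] (size 4, max 16) hi=[33, 40, 48] (size 3, min 33) -> median=16
Step 8: insert 38 -> lo=[1, 1, 4, 16] (size 4, max 16) hi=[33, 38, 40, 48] (size 4, min 33) -> median=24.5
Step 9: insert 44 -> lo=[1, 1, 4, 16, 33] (size 5, max 33) hi=[38, 40, 44, 48] (size 4, min 38) -> median=33
Step 10: insert 15 -> lo=[1, 1, 4, 15, 16] (size 5, max 16) hi=[33, 38, 40, 44, 48] (size 5, min 33) -> median=24.5
Step 11: insert 16 -> lo=[1, 1, 4, 15, 16, 16] (size 6, max 16) hi=[33, 38, 40, 44, 48] (size 5, min 33) -> median=16
Step 12: insert 8 -> lo=[1, 1, 4, 8, 15, 16] (size 6, max 16) hi=[16, 33, 38, 40, 44, 48] (size 6, min 16) -> median=16
Step 13: insert 29 -> lo=[1, 1, 4, 8, 15, 16, 16] (size 7, max 16) hi=[29, 33, 38, 40, 44, 48] (size 6, min 29) -> median=16
Step 14: insert 4 -> lo=[1, 1, 4, 4, 8, 15, 16] (size 7, max 16) hi=[16, 29, 33, 38, 40, 44, 48] (size 7, min 16) -> median=16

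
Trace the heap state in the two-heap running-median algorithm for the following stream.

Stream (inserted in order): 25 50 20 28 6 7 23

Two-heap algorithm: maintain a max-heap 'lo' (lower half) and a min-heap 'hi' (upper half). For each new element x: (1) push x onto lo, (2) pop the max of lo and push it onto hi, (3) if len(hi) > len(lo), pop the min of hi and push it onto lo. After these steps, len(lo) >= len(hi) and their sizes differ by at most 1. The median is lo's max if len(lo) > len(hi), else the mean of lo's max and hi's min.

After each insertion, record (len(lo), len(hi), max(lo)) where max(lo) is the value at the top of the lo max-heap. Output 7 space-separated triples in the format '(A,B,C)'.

Answer: (1,0,25) (1,1,25) (2,1,25) (2,2,25) (3,2,25) (3,3,20) (4,3,23)

Derivation:
Step 1: insert 25 -> lo=[25] hi=[] -> (len(lo)=1, len(hi)=0, max(lo)=25)
Step 2: insert 50 -> lo=[25] hi=[50] -> (len(lo)=1, len(hi)=1, max(lo)=25)
Step 3: insert 20 -> lo=[20, 25] hi=[50] -> (len(lo)=2, len(hi)=1, max(lo)=25)
Step 4: insert 28 -> lo=[20, 25] hi=[28, 50] -> (len(lo)=2, len(hi)=2, max(lo)=25)
Step 5: insert 6 -> lo=[6, 20, 25] hi=[28, 50] -> (len(lo)=3, len(hi)=2, max(lo)=25)
Step 6: insert 7 -> lo=[6, 7, 20] hi=[25, 28, 50] -> (len(lo)=3, len(hi)=3, max(lo)=20)
Step 7: insert 23 -> lo=[6, 7, 20, 23] hi=[25, 28, 50] -> (len(lo)=4, len(hi)=3, max(lo)=23)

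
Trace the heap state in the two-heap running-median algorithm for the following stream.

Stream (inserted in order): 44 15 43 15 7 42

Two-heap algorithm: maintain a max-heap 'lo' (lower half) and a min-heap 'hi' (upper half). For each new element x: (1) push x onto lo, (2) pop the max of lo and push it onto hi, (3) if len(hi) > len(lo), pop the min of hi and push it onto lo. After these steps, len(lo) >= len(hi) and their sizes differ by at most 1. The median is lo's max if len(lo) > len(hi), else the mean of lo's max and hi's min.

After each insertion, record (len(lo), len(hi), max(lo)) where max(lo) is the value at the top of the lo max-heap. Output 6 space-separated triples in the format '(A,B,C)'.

Step 1: insert 44 -> lo=[44] hi=[] -> (len(lo)=1, len(hi)=0, max(lo)=44)
Step 2: insert 15 -> lo=[15] hi=[44] -> (len(lo)=1, len(hi)=1, max(lo)=15)
Step 3: insert 43 -> lo=[15, 43] hi=[44] -> (len(lo)=2, len(hi)=1, max(lo)=43)
Step 4: insert 15 -> lo=[15, 15] hi=[43, 44] -> (len(lo)=2, len(hi)=2, max(lo)=15)
Step 5: insert 7 -> lo=[7, 15, 15] hi=[43, 44] -> (len(lo)=3, len(hi)=2, max(lo)=15)
Step 6: insert 42 -> lo=[7, 15, 15] hi=[42, 43, 44] -> (len(lo)=3, len(hi)=3, max(lo)=15)

Answer: (1,0,44) (1,1,15) (2,1,43) (2,2,15) (3,2,15) (3,3,15)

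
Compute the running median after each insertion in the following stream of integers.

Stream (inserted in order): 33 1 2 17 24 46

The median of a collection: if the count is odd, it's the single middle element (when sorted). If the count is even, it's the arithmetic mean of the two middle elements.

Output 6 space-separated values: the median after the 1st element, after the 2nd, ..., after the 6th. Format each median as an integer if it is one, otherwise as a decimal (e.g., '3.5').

Step 1: insert 33 -> lo=[33] (size 1, max 33) hi=[] (size 0) -> median=33
Step 2: insert 1 -> lo=[1] (size 1, max 1) hi=[33] (size 1, min 33) -> median=17
Step 3: insert 2 -> lo=[1, 2] (size 2, max 2) hi=[33] (size 1, min 33) -> median=2
Step 4: insert 17 -> lo=[1, 2] (size 2, max 2) hi=[17, 33] (size 2, min 17) -> median=9.5
Step 5: insert 24 -> lo=[1, 2, 17] (size 3, max 17) hi=[24, 33] (size 2, min 24) -> median=17
Step 6: insert 46 -> lo=[1, 2, 17] (size 3, max 17) hi=[24, 33, 46] (size 3, min 24) -> median=20.5

Answer: 33 17 2 9.5 17 20.5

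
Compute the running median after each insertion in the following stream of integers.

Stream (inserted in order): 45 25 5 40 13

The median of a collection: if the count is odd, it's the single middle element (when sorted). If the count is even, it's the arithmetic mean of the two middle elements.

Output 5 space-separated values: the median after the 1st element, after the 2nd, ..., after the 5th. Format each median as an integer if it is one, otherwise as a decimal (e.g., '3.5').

Answer: 45 35 25 32.5 25

Derivation:
Step 1: insert 45 -> lo=[45] (size 1, max 45) hi=[] (size 0) -> median=45
Step 2: insert 25 -> lo=[25] (size 1, max 25) hi=[45] (size 1, min 45) -> median=35
Step 3: insert 5 -> lo=[5, 25] (size 2, max 25) hi=[45] (size 1, min 45) -> median=25
Step 4: insert 40 -> lo=[5, 25] (size 2, max 25) hi=[40, 45] (size 2, min 40) -> median=32.5
Step 5: insert 13 -> lo=[5, 13, 25] (size 3, max 25) hi=[40, 45] (size 2, min 40) -> median=25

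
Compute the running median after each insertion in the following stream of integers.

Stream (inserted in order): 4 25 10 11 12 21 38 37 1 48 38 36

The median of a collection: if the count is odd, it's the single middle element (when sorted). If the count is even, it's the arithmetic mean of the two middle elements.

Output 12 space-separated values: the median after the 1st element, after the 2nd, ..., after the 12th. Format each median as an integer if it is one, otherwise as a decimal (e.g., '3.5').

Answer: 4 14.5 10 10.5 11 11.5 12 16.5 12 16.5 21 23

Derivation:
Step 1: insert 4 -> lo=[4] (size 1, max 4) hi=[] (size 0) -> median=4
Step 2: insert 25 -> lo=[4] (size 1, max 4) hi=[25] (size 1, min 25) -> median=14.5
Step 3: insert 10 -> lo=[4, 10] (size 2, max 10) hi=[25] (size 1, min 25) -> median=10
Step 4: insert 11 -> lo=[4, 10] (size 2, max 10) hi=[11, 25] (size 2, min 11) -> median=10.5
Step 5: insert 12 -> lo=[4, 10, 11] (size 3, max 11) hi=[12, 25] (size 2, min 12) -> median=11
Step 6: insert 21 -> lo=[4, 10, 11] (size 3, max 11) hi=[12, 21, 25] (size 3, min 12) -> median=11.5
Step 7: insert 38 -> lo=[4, 10, 11, 12] (size 4, max 12) hi=[21, 25, 38] (size 3, min 21) -> median=12
Step 8: insert 37 -> lo=[4, 10, 11, 12] (size 4, max 12) hi=[21, 25, 37, 38] (size 4, min 21) -> median=16.5
Step 9: insert 1 -> lo=[1, 4, 10, 11, 12] (size 5, max 12) hi=[21, 25, 37, 38] (size 4, min 21) -> median=12
Step 10: insert 48 -> lo=[1, 4, 10, 11, 12] (size 5, max 12) hi=[21, 25, 37, 38, 48] (size 5, min 21) -> median=16.5
Step 11: insert 38 -> lo=[1, 4, 10, 11, 12, 21] (size 6, max 21) hi=[25, 37, 38, 38, 48] (size 5, min 25) -> median=21
Step 12: insert 36 -> lo=[1, 4, 10, 11, 12, 21] (size 6, max 21) hi=[25, 36, 37, 38, 38, 48] (size 6, min 25) -> median=23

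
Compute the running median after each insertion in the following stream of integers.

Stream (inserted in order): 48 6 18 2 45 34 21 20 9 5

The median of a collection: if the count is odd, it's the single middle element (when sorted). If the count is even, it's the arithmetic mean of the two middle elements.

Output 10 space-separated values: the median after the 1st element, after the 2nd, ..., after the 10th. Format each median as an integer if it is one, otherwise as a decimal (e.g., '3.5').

Answer: 48 27 18 12 18 26 21 20.5 20 19

Derivation:
Step 1: insert 48 -> lo=[48] (size 1, max 48) hi=[] (size 0) -> median=48
Step 2: insert 6 -> lo=[6] (size 1, max 6) hi=[48] (size 1, min 48) -> median=27
Step 3: insert 18 -> lo=[6, 18] (size 2, max 18) hi=[48] (size 1, min 48) -> median=18
Step 4: insert 2 -> lo=[2, 6] (size 2, max 6) hi=[18, 48] (size 2, min 18) -> median=12
Step 5: insert 45 -> lo=[2, 6, 18] (size 3, max 18) hi=[45, 48] (size 2, min 45) -> median=18
Step 6: insert 34 -> lo=[2, 6, 18] (size 3, max 18) hi=[34, 45, 48] (size 3, min 34) -> median=26
Step 7: insert 21 -> lo=[2, 6, 18, 21] (size 4, max 21) hi=[34, 45, 48] (size 3, min 34) -> median=21
Step 8: insert 20 -> lo=[2, 6, 18, 20] (size 4, max 20) hi=[21, 34, 45, 48] (size 4, min 21) -> median=20.5
Step 9: insert 9 -> lo=[2, 6, 9, 18, 20] (size 5, max 20) hi=[21, 34, 45, 48] (size 4, min 21) -> median=20
Step 10: insert 5 -> lo=[2, 5, 6, 9, 18] (size 5, max 18) hi=[20, 21, 34, 45, 48] (size 5, min 20) -> median=19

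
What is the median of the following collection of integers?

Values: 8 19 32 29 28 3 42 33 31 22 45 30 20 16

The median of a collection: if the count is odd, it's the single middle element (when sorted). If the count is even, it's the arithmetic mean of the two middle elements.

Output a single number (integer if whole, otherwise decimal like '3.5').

Answer: 28.5

Derivation:
Step 1: insert 8 -> lo=[8] (size 1, max 8) hi=[] (size 0) -> median=8
Step 2: insert 19 -> lo=[8] (size 1, max 8) hi=[19] (size 1, min 19) -> median=13.5
Step 3: insert 32 -> lo=[8, 19] (size 2, max 19) hi=[32] (size 1, min 32) -> median=19
Step 4: insert 29 -> lo=[8, 19] (size 2, max 19) hi=[29, 32] (size 2, min 29) -> median=24
Step 5: insert 28 -> lo=[8, 19, 28] (size 3, max 28) hi=[29, 32] (size 2, min 29) -> median=28
Step 6: insert 3 -> lo=[3, 8, 19] (size 3, max 19) hi=[28, 29, 32] (size 3, min 28) -> median=23.5
Step 7: insert 42 -> lo=[3, 8, 19, 28] (size 4, max 28) hi=[29, 32, 42] (size 3, min 29) -> median=28
Step 8: insert 33 -> lo=[3, 8, 19, 28] (size 4, max 28) hi=[29, 32, 33, 42] (size 4, min 29) -> median=28.5
Step 9: insert 31 -> lo=[3, 8, 19, 28, 29] (size 5, max 29) hi=[31, 32, 33, 42] (size 4, min 31) -> median=29
Step 10: insert 22 -> lo=[3, 8, 19, 22, 28] (size 5, max 28) hi=[29, 31, 32, 33, 42] (size 5, min 29) -> median=28.5
Step 11: insert 45 -> lo=[3, 8, 19, 22, 28, 29] (size 6, max 29) hi=[31, 32, 33, 42, 45] (size 5, min 31) -> median=29
Step 12: insert 30 -> lo=[3, 8, 19, 22, 28, 29] (size 6, max 29) hi=[30, 31, 32, 33, 42, 45] (size 6, min 30) -> median=29.5
Step 13: insert 20 -> lo=[3, 8, 19, 20, 22, 28, 29] (size 7, max 29) hi=[30, 31, 32, 33, 42, 45] (size 6, min 30) -> median=29
Step 14: insert 16 -> lo=[3, 8, 16, 19, 20, 22, 28] (size 7, max 28) hi=[29, 30, 31, 32, 33, 42, 45] (size 7, min 29) -> median=28.5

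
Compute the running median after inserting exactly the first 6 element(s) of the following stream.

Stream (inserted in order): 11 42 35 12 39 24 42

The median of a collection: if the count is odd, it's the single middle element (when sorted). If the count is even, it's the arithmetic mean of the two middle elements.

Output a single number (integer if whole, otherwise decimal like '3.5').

Answer: 29.5

Derivation:
Step 1: insert 11 -> lo=[11] (size 1, max 11) hi=[] (size 0) -> median=11
Step 2: insert 42 -> lo=[11] (size 1, max 11) hi=[42] (size 1, min 42) -> median=26.5
Step 3: insert 35 -> lo=[11, 35] (size 2, max 35) hi=[42] (size 1, min 42) -> median=35
Step 4: insert 12 -> lo=[11, 12] (size 2, max 12) hi=[35, 42] (size 2, min 35) -> median=23.5
Step 5: insert 39 -> lo=[11, 12, 35] (size 3, max 35) hi=[39, 42] (size 2, min 39) -> median=35
Step 6: insert 24 -> lo=[11, 12, 24] (size 3, max 24) hi=[35, 39, 42] (size 3, min 35) -> median=29.5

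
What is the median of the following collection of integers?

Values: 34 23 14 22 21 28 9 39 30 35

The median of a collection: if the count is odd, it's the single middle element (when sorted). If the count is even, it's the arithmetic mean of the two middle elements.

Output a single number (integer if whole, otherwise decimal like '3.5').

Answer: 25.5

Derivation:
Step 1: insert 34 -> lo=[34] (size 1, max 34) hi=[] (size 0) -> median=34
Step 2: insert 23 -> lo=[23] (size 1, max 23) hi=[34] (size 1, min 34) -> median=28.5
Step 3: insert 14 -> lo=[14, 23] (size 2, max 23) hi=[34] (size 1, min 34) -> median=23
Step 4: insert 22 -> lo=[14, 22] (size 2, max 22) hi=[23, 34] (size 2, min 23) -> median=22.5
Step 5: insert 21 -> lo=[14, 21, 22] (size 3, max 22) hi=[23, 34] (size 2, min 23) -> median=22
Step 6: insert 28 -> lo=[14, 21, 22] (size 3, max 22) hi=[23, 28, 34] (size 3, min 23) -> median=22.5
Step 7: insert 9 -> lo=[9, 14, 21, 22] (size 4, max 22) hi=[23, 28, 34] (size 3, min 23) -> median=22
Step 8: insert 39 -> lo=[9, 14, 21, 22] (size 4, max 22) hi=[23, 28, 34, 39] (size 4, min 23) -> median=22.5
Step 9: insert 30 -> lo=[9, 14, 21, 22, 23] (size 5, max 23) hi=[28, 30, 34, 39] (size 4, min 28) -> median=23
Step 10: insert 35 -> lo=[9, 14, 21, 22, 23] (size 5, max 23) hi=[28, 30, 34, 35, 39] (size 5, min 28) -> median=25.5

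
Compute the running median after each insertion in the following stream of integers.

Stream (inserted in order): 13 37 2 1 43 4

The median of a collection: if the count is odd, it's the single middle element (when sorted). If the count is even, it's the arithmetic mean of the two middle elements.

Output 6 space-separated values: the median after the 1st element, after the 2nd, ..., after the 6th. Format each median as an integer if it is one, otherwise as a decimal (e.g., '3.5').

Step 1: insert 13 -> lo=[13] (size 1, max 13) hi=[] (size 0) -> median=13
Step 2: insert 37 -> lo=[13] (size 1, max 13) hi=[37] (size 1, min 37) -> median=25
Step 3: insert 2 -> lo=[2, 13] (size 2, max 13) hi=[37] (size 1, min 37) -> median=13
Step 4: insert 1 -> lo=[1, 2] (size 2, max 2) hi=[13, 37] (size 2, min 13) -> median=7.5
Step 5: insert 43 -> lo=[1, 2, 13] (size 3, max 13) hi=[37, 43] (size 2, min 37) -> median=13
Step 6: insert 4 -> lo=[1, 2, 4] (size 3, max 4) hi=[13, 37, 43] (size 3, min 13) -> median=8.5

Answer: 13 25 13 7.5 13 8.5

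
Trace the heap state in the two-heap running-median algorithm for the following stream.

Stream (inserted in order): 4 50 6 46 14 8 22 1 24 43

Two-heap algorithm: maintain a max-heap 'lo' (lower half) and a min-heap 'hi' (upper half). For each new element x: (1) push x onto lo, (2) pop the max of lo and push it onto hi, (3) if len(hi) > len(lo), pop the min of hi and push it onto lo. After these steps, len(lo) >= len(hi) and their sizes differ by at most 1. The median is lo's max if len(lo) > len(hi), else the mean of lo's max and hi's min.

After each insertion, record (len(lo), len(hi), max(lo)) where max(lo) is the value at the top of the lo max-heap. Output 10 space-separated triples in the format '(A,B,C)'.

Step 1: insert 4 -> lo=[4] hi=[] -> (len(lo)=1, len(hi)=0, max(lo)=4)
Step 2: insert 50 -> lo=[4] hi=[50] -> (len(lo)=1, len(hi)=1, max(lo)=4)
Step 3: insert 6 -> lo=[4, 6] hi=[50] -> (len(lo)=2, len(hi)=1, max(lo)=6)
Step 4: insert 46 -> lo=[4, 6] hi=[46, 50] -> (len(lo)=2, len(hi)=2, max(lo)=6)
Step 5: insert 14 -> lo=[4, 6, 14] hi=[46, 50] -> (len(lo)=3, len(hi)=2, max(lo)=14)
Step 6: insert 8 -> lo=[4, 6, 8] hi=[14, 46, 50] -> (len(lo)=3, len(hi)=3, max(lo)=8)
Step 7: insert 22 -> lo=[4, 6, 8, 14] hi=[22, 46, 50] -> (len(lo)=4, len(hi)=3, max(lo)=14)
Step 8: insert 1 -> lo=[1, 4, 6, 8] hi=[14, 22, 46, 50] -> (len(lo)=4, len(hi)=4, max(lo)=8)
Step 9: insert 24 -> lo=[1, 4, 6, 8, 14] hi=[22, 24, 46, 50] -> (len(lo)=5, len(hi)=4, max(lo)=14)
Step 10: insert 43 -> lo=[1, 4, 6, 8, 14] hi=[22, 24, 43, 46, 50] -> (len(lo)=5, len(hi)=5, max(lo)=14)

Answer: (1,0,4) (1,1,4) (2,1,6) (2,2,6) (3,2,14) (3,3,8) (4,3,14) (4,4,8) (5,4,14) (5,5,14)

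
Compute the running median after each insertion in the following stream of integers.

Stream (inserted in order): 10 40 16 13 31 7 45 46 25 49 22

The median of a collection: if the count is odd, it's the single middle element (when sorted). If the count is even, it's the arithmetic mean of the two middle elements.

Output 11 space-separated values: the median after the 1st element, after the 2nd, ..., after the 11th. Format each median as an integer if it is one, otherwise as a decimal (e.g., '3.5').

Answer: 10 25 16 14.5 16 14.5 16 23.5 25 28 25

Derivation:
Step 1: insert 10 -> lo=[10] (size 1, max 10) hi=[] (size 0) -> median=10
Step 2: insert 40 -> lo=[10] (size 1, max 10) hi=[40] (size 1, min 40) -> median=25
Step 3: insert 16 -> lo=[10, 16] (size 2, max 16) hi=[40] (size 1, min 40) -> median=16
Step 4: insert 13 -> lo=[10, 13] (size 2, max 13) hi=[16, 40] (size 2, min 16) -> median=14.5
Step 5: insert 31 -> lo=[10, 13, 16] (size 3, max 16) hi=[31, 40] (size 2, min 31) -> median=16
Step 6: insert 7 -> lo=[7, 10, 13] (size 3, max 13) hi=[16, 31, 40] (size 3, min 16) -> median=14.5
Step 7: insert 45 -> lo=[7, 10, 13, 16] (size 4, max 16) hi=[31, 40, 45] (size 3, min 31) -> median=16
Step 8: insert 46 -> lo=[7, 10, 13, 16] (size 4, max 16) hi=[31, 40, 45, 46] (size 4, min 31) -> median=23.5
Step 9: insert 25 -> lo=[7, 10, 13, 16, 25] (size 5, max 25) hi=[31, 40, 45, 46] (size 4, min 31) -> median=25
Step 10: insert 49 -> lo=[7, 10, 13, 16, 25] (size 5, max 25) hi=[31, 40, 45, 46, 49] (size 5, min 31) -> median=28
Step 11: insert 22 -> lo=[7, 10, 13, 16, 22, 25] (size 6, max 25) hi=[31, 40, 45, 46, 49] (size 5, min 31) -> median=25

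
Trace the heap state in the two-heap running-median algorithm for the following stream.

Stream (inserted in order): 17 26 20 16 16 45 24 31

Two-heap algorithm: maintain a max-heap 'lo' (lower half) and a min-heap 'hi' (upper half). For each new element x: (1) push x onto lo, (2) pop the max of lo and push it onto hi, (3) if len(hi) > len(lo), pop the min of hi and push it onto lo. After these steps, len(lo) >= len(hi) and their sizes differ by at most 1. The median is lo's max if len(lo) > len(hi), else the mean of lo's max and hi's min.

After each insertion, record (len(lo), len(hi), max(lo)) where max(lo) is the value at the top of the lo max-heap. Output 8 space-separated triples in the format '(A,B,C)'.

Answer: (1,0,17) (1,1,17) (2,1,20) (2,2,17) (3,2,17) (3,3,17) (4,3,20) (4,4,20)

Derivation:
Step 1: insert 17 -> lo=[17] hi=[] -> (len(lo)=1, len(hi)=0, max(lo)=17)
Step 2: insert 26 -> lo=[17] hi=[26] -> (len(lo)=1, len(hi)=1, max(lo)=17)
Step 3: insert 20 -> lo=[17, 20] hi=[26] -> (len(lo)=2, len(hi)=1, max(lo)=20)
Step 4: insert 16 -> lo=[16, 17] hi=[20, 26] -> (len(lo)=2, len(hi)=2, max(lo)=17)
Step 5: insert 16 -> lo=[16, 16, 17] hi=[20, 26] -> (len(lo)=3, len(hi)=2, max(lo)=17)
Step 6: insert 45 -> lo=[16, 16, 17] hi=[20, 26, 45] -> (len(lo)=3, len(hi)=3, max(lo)=17)
Step 7: insert 24 -> lo=[16, 16, 17, 20] hi=[24, 26, 45] -> (len(lo)=4, len(hi)=3, max(lo)=20)
Step 8: insert 31 -> lo=[16, 16, 17, 20] hi=[24, 26, 31, 45] -> (len(lo)=4, len(hi)=4, max(lo)=20)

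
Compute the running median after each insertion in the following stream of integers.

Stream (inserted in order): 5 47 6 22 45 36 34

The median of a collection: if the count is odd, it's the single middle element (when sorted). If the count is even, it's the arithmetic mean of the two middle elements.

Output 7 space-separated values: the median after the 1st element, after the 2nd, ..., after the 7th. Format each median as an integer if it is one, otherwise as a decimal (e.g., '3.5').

Answer: 5 26 6 14 22 29 34

Derivation:
Step 1: insert 5 -> lo=[5] (size 1, max 5) hi=[] (size 0) -> median=5
Step 2: insert 47 -> lo=[5] (size 1, max 5) hi=[47] (size 1, min 47) -> median=26
Step 3: insert 6 -> lo=[5, 6] (size 2, max 6) hi=[47] (size 1, min 47) -> median=6
Step 4: insert 22 -> lo=[5, 6] (size 2, max 6) hi=[22, 47] (size 2, min 22) -> median=14
Step 5: insert 45 -> lo=[5, 6, 22] (size 3, max 22) hi=[45, 47] (size 2, min 45) -> median=22
Step 6: insert 36 -> lo=[5, 6, 22] (size 3, max 22) hi=[36, 45, 47] (size 3, min 36) -> median=29
Step 7: insert 34 -> lo=[5, 6, 22, 34] (size 4, max 34) hi=[36, 45, 47] (size 3, min 36) -> median=34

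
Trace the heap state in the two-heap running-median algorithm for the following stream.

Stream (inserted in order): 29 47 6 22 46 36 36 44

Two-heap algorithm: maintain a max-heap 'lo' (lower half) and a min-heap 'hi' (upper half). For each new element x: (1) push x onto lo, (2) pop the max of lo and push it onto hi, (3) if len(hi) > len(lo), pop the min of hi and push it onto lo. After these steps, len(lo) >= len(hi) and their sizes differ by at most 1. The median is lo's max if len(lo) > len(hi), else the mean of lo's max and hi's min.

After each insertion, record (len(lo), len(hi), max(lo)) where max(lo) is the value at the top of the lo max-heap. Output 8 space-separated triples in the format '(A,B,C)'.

Step 1: insert 29 -> lo=[29] hi=[] -> (len(lo)=1, len(hi)=0, max(lo)=29)
Step 2: insert 47 -> lo=[29] hi=[47] -> (len(lo)=1, len(hi)=1, max(lo)=29)
Step 3: insert 6 -> lo=[6, 29] hi=[47] -> (len(lo)=2, len(hi)=1, max(lo)=29)
Step 4: insert 22 -> lo=[6, 22] hi=[29, 47] -> (len(lo)=2, len(hi)=2, max(lo)=22)
Step 5: insert 46 -> lo=[6, 22, 29] hi=[46, 47] -> (len(lo)=3, len(hi)=2, max(lo)=29)
Step 6: insert 36 -> lo=[6, 22, 29] hi=[36, 46, 47] -> (len(lo)=3, len(hi)=3, max(lo)=29)
Step 7: insert 36 -> lo=[6, 22, 29, 36] hi=[36, 46, 47] -> (len(lo)=4, len(hi)=3, max(lo)=36)
Step 8: insert 44 -> lo=[6, 22, 29, 36] hi=[36, 44, 46, 47] -> (len(lo)=4, len(hi)=4, max(lo)=36)

Answer: (1,0,29) (1,1,29) (2,1,29) (2,2,22) (3,2,29) (3,3,29) (4,3,36) (4,4,36)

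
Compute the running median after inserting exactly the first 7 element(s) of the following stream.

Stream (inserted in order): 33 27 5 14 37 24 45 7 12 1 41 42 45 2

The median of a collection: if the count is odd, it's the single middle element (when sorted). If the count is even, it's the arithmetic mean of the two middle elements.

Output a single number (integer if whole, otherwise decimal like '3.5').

Answer: 27

Derivation:
Step 1: insert 33 -> lo=[33] (size 1, max 33) hi=[] (size 0) -> median=33
Step 2: insert 27 -> lo=[27] (size 1, max 27) hi=[33] (size 1, min 33) -> median=30
Step 3: insert 5 -> lo=[5, 27] (size 2, max 27) hi=[33] (size 1, min 33) -> median=27
Step 4: insert 14 -> lo=[5, 14] (size 2, max 14) hi=[27, 33] (size 2, min 27) -> median=20.5
Step 5: insert 37 -> lo=[5, 14, 27] (size 3, max 27) hi=[33, 37] (size 2, min 33) -> median=27
Step 6: insert 24 -> lo=[5, 14, 24] (size 3, max 24) hi=[27, 33, 37] (size 3, min 27) -> median=25.5
Step 7: insert 45 -> lo=[5, 14, 24, 27] (size 4, max 27) hi=[33, 37, 45] (size 3, min 33) -> median=27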